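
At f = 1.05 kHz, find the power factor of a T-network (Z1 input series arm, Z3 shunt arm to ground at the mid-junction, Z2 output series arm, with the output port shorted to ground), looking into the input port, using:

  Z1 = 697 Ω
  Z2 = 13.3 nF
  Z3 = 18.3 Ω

Step 1 — Angular frequency: ω = 2π·f = 2π·1050 = 6597 rad/s.
Step 2 — Component impedances:
  Z1: Z = R = 697 Ω
  Z2: Z = 1/(jωC) = -j/(ω·C) = 0 - j1.14e+04 Ω
  Z3: Z = R = 18.3 Ω
Step 3 — With the output port shorted to ground, the output series arm Z2 runs from the junction to ground; the shunt arm Z3 also runs from the junction to ground. They appear in parallel: Z3 || Z2 = 18.3 - j0.02938 Ω.
Step 4 — Series with input arm Z1: Z_in = Z1 + (Z3 || Z2) = 715.3 - j0.02938 Ω = 715.3∠-0.0° Ω.
Step 5 — Power factor: PF = cos(φ) = Re(Z)/|Z| = 715.3/715.3 = 1.
Step 6 — Type: Im(Z) = -0.02938 ⇒ leading (phase φ = -0.0°).

PF = 1 (leading, φ = -0.0°)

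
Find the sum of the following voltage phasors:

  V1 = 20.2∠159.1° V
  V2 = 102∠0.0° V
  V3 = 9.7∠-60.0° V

Step 1 — Convert each phasor to rectangular form:
  V1 = 20.2·(cos(159.1°) + j·sin(159.1°)) = -18.87 + j7.206 V
  V2 = 102·(cos(0.0°) + j·sin(0.0°)) = 102 V
  V3 = 9.7·(cos(-60.0°) + j·sin(-60.0°)) = 4.85 - j8.4 V
Step 2 — Sum components: V_total = 87.98 - j1.194 V.
Step 3 — Convert to polar: |V_total| = 87.99 V, ∠V_total = -0.8°.

V_total = 87.99∠-0.8° V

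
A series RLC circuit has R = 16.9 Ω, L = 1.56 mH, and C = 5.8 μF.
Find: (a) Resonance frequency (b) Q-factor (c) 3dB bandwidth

Step 1 — Resonance: ω₀ = 1/√(LC) = 1/√(0.00156·5.8e-06) = 1.051e+04 rad/s.
Step 2 — f₀ = ω₀/(2π) = 1673 Hz.
Step 3 — Series Q: Q = ω₀L/R = 1.051e+04·0.00156/16.9 = 0.9704.
Step 4 — Bandwidth: Δω = ω₀/Q = 1.083e+04 rad/s; BW = Δω/(2π) = 1724 Hz.

(a) f₀ = 1673 Hz  (b) Q = 0.9704  (c) BW = 1724 Hz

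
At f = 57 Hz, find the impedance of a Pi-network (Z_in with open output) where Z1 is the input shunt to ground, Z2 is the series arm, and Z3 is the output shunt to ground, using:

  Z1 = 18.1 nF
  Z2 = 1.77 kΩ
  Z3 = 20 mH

Step 1 — Angular frequency: ω = 2π·f = 2π·57 = 358.1 rad/s.
Step 2 — Component impedances:
  Z1: Z = 1/(jωC) = -j/(ω·C) = 0 - j1.543e+05 Ω
  Z2: Z = R = 1770 Ω
  Z3: Z = jωL = j·358.1·0.02 = 0 + j7.163 Ω
Step 3 — With open output, the series arm Z2 and the output shunt Z3 appear in series to ground: Z2 + Z3 = 1770 + j7.163 Ω.
Step 4 — Parallel with input shunt Z1: Z_in = Z1 || (Z2 + Z3) = 1770 - j13.15 Ω = 1770∠-0.4° Ω.

Z = 1770 - j13.15 Ω = 1770∠-0.4° Ω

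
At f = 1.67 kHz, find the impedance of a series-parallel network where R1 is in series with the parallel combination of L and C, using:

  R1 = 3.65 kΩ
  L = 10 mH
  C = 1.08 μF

Step 1 — Angular frequency: ω = 2π·f = 2π·1670 = 1.049e+04 rad/s.
Step 2 — Component impedances:
  R1: Z = R = 3650 Ω
  L: Z = jωL = j·1.049e+04·0.01 = 0 + j104.9 Ω
  C: Z = 1/(jωC) = -j/(ω·C) = 0 - j88.24 Ω
Step 3 — Parallel branch: L || C = 1/(1/L + 1/C) = 0 - j554.9 Ω.
Step 4 — Series with R1: Z_total = R1 + (L || C) = 3650 - j554.9 Ω = 3692∠-8.6° Ω.

Z = 3650 - j554.9 Ω = 3692∠-8.6° Ω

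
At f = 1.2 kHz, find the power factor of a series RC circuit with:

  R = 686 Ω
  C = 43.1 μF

Step 1 — Angular frequency: ω = 2π·f = 2π·1200 = 7540 rad/s.
Step 2 — Component impedances:
  R: Z = R = 686 Ω
  C: Z = 1/(jωC) = -j/(ω·C) = 0 - j3.077 Ω
Step 3 — Series combination: Z_total = R + C = 686 - j3.077 Ω = 686∠-0.3° Ω.
Step 4 — Power factor: PF = cos(φ) = Re(Z)/|Z| = 686/686 = 1.
Step 5 — Type: Im(Z) = -3.077 ⇒ leading (phase φ = -0.3°).

PF = 1 (leading, φ = -0.3°)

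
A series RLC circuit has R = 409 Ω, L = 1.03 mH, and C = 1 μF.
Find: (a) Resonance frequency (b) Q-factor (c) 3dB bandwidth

Step 1 — Resonance: ω₀ = 1/√(LC) = 1/√(0.00103·1e-06) = 3.116e+04 rad/s.
Step 2 — f₀ = ω₀/(2π) = 4959 Hz.
Step 3 — Series Q: Q = ω₀L/R = 3.116e+04·0.00103/409 = 0.07847.
Step 4 — Bandwidth: Δω = ω₀/Q = 3.971e+05 rad/s; BW = Δω/(2π) = 6.32e+04 Hz.

(a) f₀ = 4959 Hz  (b) Q = 0.07847  (c) BW = 6.32e+04 Hz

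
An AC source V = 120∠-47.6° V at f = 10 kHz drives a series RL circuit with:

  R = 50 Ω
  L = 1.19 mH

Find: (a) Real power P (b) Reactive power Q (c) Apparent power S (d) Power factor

Step 1 — Angular frequency: ω = 2π·f = 2π·1e+04 = 6.283e+04 rad/s.
Step 2 — Component impedances:
  R: Z = R = 50 Ω
  L: Z = jωL = j·6.283e+04·0.00119 = 0 + j74.77 Ω
Step 3 — Series combination: Z_total = R + L = 50 + j74.77 Ω = 89.95∠56.2° Ω.
Step 4 — Source phasor: V = 120∠-47.6° V = 80.92 - j88.61 V.
Step 5 — Current: I = V / Z = -0.3189 - j1.295 A = 1.334∠-103.8° A.
Step 6 — Complex power: S = V·I* = 88.99 + j133.1 VA.
Step 7 — Real power: P = Re(S) = 88.99 W.
Step 8 — Reactive power: Q = Im(S) = 133.1 VAR.
Step 9 — Apparent power: |S| = 160.1 VA.
Step 10 — Power factor: PF = P/|S| = 0.5559 (lagging).

(a) P = 88.99 W  (b) Q = 133.1 VAR  (c) S = 160.1 VA  (d) PF = 0.5559 (lagging)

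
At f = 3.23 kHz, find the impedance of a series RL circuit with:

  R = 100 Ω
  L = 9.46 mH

Step 1 — Angular frequency: ω = 2π·f = 2π·3230 = 2.029e+04 rad/s.
Step 2 — Component impedances:
  R: Z = R = 100 Ω
  L: Z = jωL = j·2.029e+04·0.00946 = 0 + j192 Ω
Step 3 — Series combination: Z_total = R + L = 100 + j192 Ω = 216.5∠62.5° Ω.

Z = 100 + j192 Ω = 216.5∠62.5° Ω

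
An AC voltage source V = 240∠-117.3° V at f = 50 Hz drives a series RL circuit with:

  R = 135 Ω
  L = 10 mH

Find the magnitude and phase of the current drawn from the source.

Step 1 — Angular frequency: ω = 2π·f = 2π·50 = 314.2 rad/s.
Step 2 — Component impedances:
  R: Z = R = 135 Ω
  L: Z = jωL = j·314.2·0.01 = 0 + j3.142 Ω
Step 3 — Series combination: Z_total = R + L = 135 + j3.142 Ω = 135∠1.3° Ω.
Step 4 — Source phasor: V = 240∠-117.3° V = -110.1 - j213.3 V.
Step 5 — Ohm's law: I = V / Z_total = (-110.1 - j213.3) / (135 + j3.142) = -0.8517 - j1.56 A.
Step 6 — Convert to polar: |I| = 1.777 A, ∠I = -118.6°.

I = 1.777∠-118.6° A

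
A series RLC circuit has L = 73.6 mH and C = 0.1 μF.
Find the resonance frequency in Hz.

Step 1 — Resonance condition Im(Z)=0 gives ω₀ = 1/√(LC).
Step 2 — ω₀ = 1/√(0.0736·1e-07) = 1.166e+04 rad/s.
Step 3 — f₀ = ω₀/(2π) = 1855 Hz.

f₀ = 1855 Hz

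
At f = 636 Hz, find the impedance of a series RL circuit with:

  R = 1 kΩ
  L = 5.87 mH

Step 1 — Angular frequency: ω = 2π·f = 2π·636 = 3996 rad/s.
Step 2 — Component impedances:
  R: Z = R = 1000 Ω
  L: Z = jωL = j·3996·0.00587 = 0 + j23.46 Ω
Step 3 — Series combination: Z_total = R + L = 1000 + j23.46 Ω = 1000∠1.3° Ω.

Z = 1000 + j23.46 Ω = 1000∠1.3° Ω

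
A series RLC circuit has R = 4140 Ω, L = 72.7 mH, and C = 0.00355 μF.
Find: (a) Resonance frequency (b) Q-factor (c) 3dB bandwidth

Step 1 — Resonance: ω₀ = 1/√(LC) = 1/√(0.0727·3.55e-09) = 6.225e+04 rad/s.
Step 2 — f₀ = ω₀/(2π) = 9907 Hz.
Step 3 — Series Q: Q = ω₀L/R = 6.225e+04·0.0727/4140 = 1.093.
Step 4 — Bandwidth: Δω = ω₀/Q = 5.695e+04 rad/s; BW = Δω/(2π) = 9063 Hz.

(a) f₀ = 9907 Hz  (b) Q = 1.093  (c) BW = 9063 Hz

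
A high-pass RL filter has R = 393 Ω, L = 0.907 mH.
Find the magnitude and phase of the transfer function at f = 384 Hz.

Step 1 — Angular frequency: ω = 2π·384 = 2413 rad/s.
Step 2 — Transfer function: H(jω) = jωL/(R + jωL).
Step 3 — Numerator jωL = j·2.188; denominator R + jωL = 393 + j2.188.
Step 4 — H = 3.101e-05 + j0.005568.
Step 5 — Magnitude: |H| = 0.005568 (-45.1 dB); phase: φ = 89.7°.

|H| = 0.005568 (-45.1 dB), φ = 89.7°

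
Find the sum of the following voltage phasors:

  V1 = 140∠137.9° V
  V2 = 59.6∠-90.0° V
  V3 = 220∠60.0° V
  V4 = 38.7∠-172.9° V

Step 1 — Convert each phasor to rectangular form:
  V1 = 140·(cos(137.9°) + j·sin(137.9°)) = -103.9 + j93.86 V
  V2 = 59.6·(cos(-90.0°) + j·sin(-90.0°)) = 0 - j59.6 V
  V3 = 220·(cos(60.0°) + j·sin(60.0°)) = 110 + j190.5 V
  V4 = 38.7·(cos(-172.9°) + j·sin(-172.9°)) = -38.4 - j4.783 V
Step 2 — Sum components: V_total = -32.28 + j220 V.
Step 3 — Convert to polar: |V_total| = 222.4 V, ∠V_total = 98.3°.

V_total = 222.4∠98.3° V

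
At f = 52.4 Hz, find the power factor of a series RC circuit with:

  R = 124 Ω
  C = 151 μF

Step 1 — Angular frequency: ω = 2π·f = 2π·52.4 = 329.2 rad/s.
Step 2 — Component impedances:
  R: Z = R = 124 Ω
  C: Z = 1/(jωC) = -j/(ω·C) = 0 - j20.11 Ω
Step 3 — Series combination: Z_total = R + C = 124 - j20.11 Ω = 125.6∠-9.2° Ω.
Step 4 — Power factor: PF = cos(φ) = Re(Z)/|Z| = 124/125.62 = 0.9871.
Step 5 — Type: Im(Z) = -20.11 ⇒ leading (phase φ = -9.2°).

PF = 0.9871 (leading, φ = -9.2°)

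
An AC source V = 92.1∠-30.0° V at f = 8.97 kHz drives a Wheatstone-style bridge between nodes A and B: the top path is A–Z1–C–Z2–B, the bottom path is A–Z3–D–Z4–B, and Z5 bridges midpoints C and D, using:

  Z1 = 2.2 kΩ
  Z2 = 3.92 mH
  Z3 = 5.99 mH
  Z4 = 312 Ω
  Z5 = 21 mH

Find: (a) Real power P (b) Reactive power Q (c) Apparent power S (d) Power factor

Step 1 — Angular frequency: ω = 2π·f = 2π·8970 = 5.636e+04 rad/s.
Step 2 — Component impedances:
  Z1: Z = R = 2200 Ω
  Z2: Z = jωL = j·5.636e+04·0.00392 = 0 + j220.9 Ω
  Z3: Z = jωL = j·5.636e+04·0.00599 = 0 + j337.6 Ω
  Z4: Z = R = 312 Ω
  Z5: Z = jωL = j·5.636e+04·0.021 = 0 + j1184 Ω
Step 3 — Bridge requires nodal analysis (the Z5 bridge couples midpoints C and D, so the two paths cannot be reduced to a simple series/parallel combination). Setting node B to ground and injecting 1 A at node A, the 3-node admittance system at A, C, D solves to V_A = Z_AB = 315.1 + j317.7 Ω = 447.5∠45.2° Ω.
Step 4 — Source phasor: V = 92.1∠-30.0° V = 79.76 - j46.05 V.
Step 5 — Current: I = V / Z = 0.05245 - j0.199 A = 0.2058∠-75.2° A.
Step 6 — Complex power: S = V·I* = 13.35 + j13.46 VA.
Step 7 — Real power: P = Re(S) = 13.35 W.
Step 8 — Reactive power: Q = Im(S) = 13.46 VAR.
Step 9 — Apparent power: |S| = 18.96 VA.
Step 10 — Power factor: PF = P/|S| = 0.7042 (lagging).

(a) P = 13.35 W  (b) Q = 13.46 VAR  (c) S = 18.96 VA  (d) PF = 0.7042 (lagging)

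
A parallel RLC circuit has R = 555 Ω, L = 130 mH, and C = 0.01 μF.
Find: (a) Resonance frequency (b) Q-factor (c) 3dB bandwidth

Step 1 — Resonance: ω₀ = 1/√(LC) = 1/√(0.13·1e-08) = 2.774e+04 rad/s.
Step 2 — f₀ = ω₀/(2π) = 4414 Hz.
Step 3 — Parallel Q: Q = R/(ω₀L) = 555/(2.774e+04·0.13) = 0.1539.
Step 4 — Bandwidth: Δω = ω₀/Q = 1.802e+05 rad/s; BW = Δω/(2π) = 2.868e+04 Hz.

(a) f₀ = 4414 Hz  (b) Q = 0.1539  (c) BW = 2.868e+04 Hz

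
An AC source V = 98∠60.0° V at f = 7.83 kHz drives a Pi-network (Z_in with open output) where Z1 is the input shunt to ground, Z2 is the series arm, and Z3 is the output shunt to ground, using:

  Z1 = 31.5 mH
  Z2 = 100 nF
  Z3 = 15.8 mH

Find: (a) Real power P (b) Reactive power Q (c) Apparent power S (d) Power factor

Step 1 — Angular frequency: ω = 2π·f = 2π·7830 = 4.92e+04 rad/s.
Step 2 — Component impedances:
  Z1: Z = jωL = j·4.92e+04·0.0315 = 0 + j1550 Ω
  Z2: Z = 1/(jωC) = -j/(ω·C) = 0 - j203.3 Ω
  Z3: Z = jωL = j·4.92e+04·0.0158 = 0 + j777.3 Ω
Step 3 — With open output, the series arm Z2 and the output shunt Z3 appear in series to ground: Z2 + Z3 = 0 + j574.1 Ω.
Step 4 — Parallel with input shunt Z1: Z_in = Z1 || (Z2 + Z3) = 0 + j418.9 Ω = 418.9∠90.0° Ω.
Step 5 — Source phasor: V = 98∠60.0° V = 49 + j84.87 V.
Step 6 — Current: I = V / Z = 0.2026 - j0.117 A = 0.234∠-30.0° A.
Step 7 — Complex power: S = V·I* = 0 + j22.93 VA.
Step 8 — Real power: P = Re(S) = 0 W.
Step 9 — Reactive power: Q = Im(S) = 22.93 VAR.
Step 10 — Apparent power: |S| = 22.93 VA.
Step 11 — Power factor: PF = P/|S| = 0 (lagging).

(a) P = 0 W  (b) Q = 22.93 VAR  (c) S = 22.93 VA  (d) PF = 0 (lagging)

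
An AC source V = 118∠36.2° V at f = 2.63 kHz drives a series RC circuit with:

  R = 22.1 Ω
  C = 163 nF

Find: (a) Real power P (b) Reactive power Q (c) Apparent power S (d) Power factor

Step 1 — Angular frequency: ω = 2π·f = 2π·2630 = 1.652e+04 rad/s.
Step 2 — Component impedances:
  R: Z = R = 22.1 Ω
  C: Z = 1/(jωC) = -j/(ω·C) = 0 - j371.3 Ω
Step 3 — Series combination: Z_total = R + C = 22.1 - j371.3 Ω = 371.9∠-86.6° Ω.
Step 4 — Source phasor: V = 118∠36.2° V = 95.22 + j69.69 V.
Step 5 — Current: I = V / Z = -0.1718 + j0.2667 A = 0.3173∠122.8° A.
Step 6 — Complex power: S = V·I* = 2.225 - j37.37 VA.
Step 7 — Real power: P = Re(S) = 2.225 W.
Step 8 — Reactive power: Q = Im(S) = -37.37 VAR.
Step 9 — Apparent power: |S| = 37.44 VA.
Step 10 — Power factor: PF = P/|S| = 0.05942 (leading).

(a) P = 2.225 W  (b) Q = -37.37 VAR  (c) S = 37.44 VA  (d) PF = 0.05942 (leading)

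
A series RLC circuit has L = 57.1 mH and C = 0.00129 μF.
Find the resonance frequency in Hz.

Step 1 — Resonance condition Im(Z)=0 gives ω₀ = 1/√(LC).
Step 2 — ω₀ = 1/√(0.0571·1.29e-09) = 1.165e+05 rad/s.
Step 3 — f₀ = ω₀/(2π) = 1.854e+04 Hz.

f₀ = 1.854e+04 Hz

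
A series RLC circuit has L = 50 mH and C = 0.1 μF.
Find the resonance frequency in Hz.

Step 1 — Resonance condition Im(Z)=0 gives ω₀ = 1/√(LC).
Step 2 — ω₀ = 1/√(0.05·1e-07) = 1.414e+04 rad/s.
Step 3 — f₀ = ω₀/(2π) = 2251 Hz.

f₀ = 2251 Hz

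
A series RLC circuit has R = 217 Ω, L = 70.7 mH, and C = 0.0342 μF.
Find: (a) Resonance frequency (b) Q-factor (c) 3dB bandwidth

Step 1 — Resonance: ω₀ = 1/√(LC) = 1/√(0.0707·3.42e-08) = 2.034e+04 rad/s.
Step 2 — f₀ = ω₀/(2π) = 3237 Hz.
Step 3 — Series Q: Q = ω₀L/R = 2.034e+04·0.0707/217 = 6.626.
Step 4 — Bandwidth: Δω = ω₀/Q = 3069 rad/s; BW = Δω/(2π) = 488.5 Hz.

(a) f₀ = 3237 Hz  (b) Q = 6.626  (c) BW = 488.5 Hz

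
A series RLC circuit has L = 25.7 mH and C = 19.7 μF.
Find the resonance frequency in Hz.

Step 1 — Resonance condition Im(Z)=0 gives ω₀ = 1/√(LC).
Step 2 — ω₀ = 1/√(0.0257·1.97e-05) = 1405 rad/s.
Step 3 — f₀ = ω₀/(2π) = 223.7 Hz.

f₀ = 223.7 Hz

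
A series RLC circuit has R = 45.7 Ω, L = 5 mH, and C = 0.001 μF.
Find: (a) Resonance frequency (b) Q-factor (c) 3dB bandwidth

Step 1 — Resonance: ω₀ = 1/√(LC) = 1/√(0.005·1e-09) = 4.472e+05 rad/s.
Step 2 — f₀ = ω₀/(2π) = 7.118e+04 Hz.
Step 3 — Series Q: Q = ω₀L/R = 4.472e+05·0.005/45.7 = 48.93.
Step 4 — Bandwidth: Δω = ω₀/Q = 9140 rad/s; BW = Δω/(2π) = 1455 Hz.

(a) f₀ = 7.118e+04 Hz  (b) Q = 48.93  (c) BW = 1455 Hz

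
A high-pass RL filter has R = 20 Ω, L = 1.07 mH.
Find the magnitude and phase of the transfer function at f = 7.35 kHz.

Step 1 — Angular frequency: ω = 2π·7350 = 4.618e+04 rad/s.
Step 2 — Transfer function: H(jω) = jωL/(R + jωL).
Step 3 — Numerator jωL = j·49.41; denominator R + jωL = 20 + j49.41.
Step 4 — H = 0.8592 + j0.3478.
Step 5 — Magnitude: |H| = 0.927 (-0.7 dB); phase: φ = 22.0°.

|H| = 0.927 (-0.7 dB), φ = 22.0°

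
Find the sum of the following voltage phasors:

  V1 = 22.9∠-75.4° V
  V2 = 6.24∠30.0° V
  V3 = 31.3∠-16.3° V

Step 1 — Convert each phasor to rectangular form:
  V1 = 22.9·(cos(-75.4°) + j·sin(-75.4°)) = 5.772 - j22.16 V
  V2 = 6.24·(cos(30.0°) + j·sin(30.0°)) = 5.404 + j3.12 V
  V3 = 31.3·(cos(-16.3°) + j·sin(-16.3°)) = 30.04 - j8.785 V
Step 2 — Sum components: V_total = 41.22 - j27.83 V.
Step 3 — Convert to polar: |V_total| = 49.73 V, ∠V_total = -34.0°.

V_total = 49.73∠-34.0° V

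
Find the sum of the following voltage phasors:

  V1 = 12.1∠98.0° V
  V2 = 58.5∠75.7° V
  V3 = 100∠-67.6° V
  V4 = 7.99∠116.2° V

Step 1 — Convert each phasor to rectangular form:
  V1 = 12.1·(cos(98.0°) + j·sin(98.0°)) = -1.684 + j11.98 V
  V2 = 58.5·(cos(75.7°) + j·sin(75.7°)) = 14.45 + j56.69 V
  V3 = 100·(cos(-67.6°) + j·sin(-67.6°)) = 38.11 - j92.45 V
  V4 = 7.99·(cos(116.2°) + j·sin(116.2°)) = -3.528 + j7.169 V
Step 2 — Sum components: V_total = 47.34 - j16.62 V.
Step 3 — Convert to polar: |V_total| = 50.18 V, ∠V_total = -19.3°.

V_total = 50.18∠-19.3° V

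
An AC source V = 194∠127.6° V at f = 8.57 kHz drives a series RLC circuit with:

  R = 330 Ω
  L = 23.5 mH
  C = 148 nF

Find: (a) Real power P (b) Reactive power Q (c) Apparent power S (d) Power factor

Step 1 — Angular frequency: ω = 2π·f = 2π·8570 = 5.385e+04 rad/s.
Step 2 — Component impedances:
  R: Z = R = 330 Ω
  L: Z = jωL = j·5.385e+04·0.0235 = 0 + j1265 Ω
  C: Z = 1/(jωC) = -j/(ω·C) = 0 - j125.5 Ω
Step 3 — Series combination: Z_total = R + L + C = 330 + j1140 Ω = 1187∠73.9° Ω.
Step 4 — Source phasor: V = 194∠127.6° V = -118.4 + j153.7 V.
Step 5 — Current: I = V / Z = 0.09667 + j0.1318 A = 0.1635∠53.7° A.
Step 6 — Complex power: S = V·I* = 8.819 + j30.46 VA.
Step 7 — Real power: P = Re(S) = 8.819 W.
Step 8 — Reactive power: Q = Im(S) = 30.46 VAR.
Step 9 — Apparent power: |S| = 31.71 VA.
Step 10 — Power factor: PF = P/|S| = 0.2781 (lagging).

(a) P = 8.819 W  (b) Q = 30.46 VAR  (c) S = 31.71 VA  (d) PF = 0.2781 (lagging)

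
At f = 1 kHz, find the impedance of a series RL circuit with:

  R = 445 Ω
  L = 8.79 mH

Step 1 — Angular frequency: ω = 2π·f = 2π·1000 = 6283 rad/s.
Step 2 — Component impedances:
  R: Z = R = 445 Ω
  L: Z = jωL = j·6283·0.00879 = 0 + j55.23 Ω
Step 3 — Series combination: Z_total = R + L = 445 + j55.23 Ω = 448.4∠7.1° Ω.

Z = 445 + j55.23 Ω = 448.4∠7.1° Ω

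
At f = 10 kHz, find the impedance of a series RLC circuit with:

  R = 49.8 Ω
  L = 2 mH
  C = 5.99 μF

Step 1 — Angular frequency: ω = 2π·f = 2π·1e+04 = 6.283e+04 rad/s.
Step 2 — Component impedances:
  R: Z = R = 49.8 Ω
  L: Z = jωL = j·6.283e+04·0.002 = 0 + j125.7 Ω
  C: Z = 1/(jωC) = -j/(ω·C) = 0 - j2.657 Ω
Step 3 — Series combination: Z_total = R + L + C = 49.8 + j123 Ω = 132.7∠68.0° Ω.

Z = 49.8 + j123 Ω = 132.7∠68.0° Ω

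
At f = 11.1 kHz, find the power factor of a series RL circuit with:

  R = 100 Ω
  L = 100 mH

Step 1 — Angular frequency: ω = 2π·f = 2π·1.11e+04 = 6.974e+04 rad/s.
Step 2 — Component impedances:
  R: Z = R = 100 Ω
  L: Z = jωL = j·6.974e+04·0.1 = 0 + j6974 Ω
Step 3 — Series combination: Z_total = R + L = 100 + j6974 Ω = 6975∠89.2° Ω.
Step 4 — Power factor: PF = cos(φ) = Re(Z)/|Z| = 100/6975 = 0.01434.
Step 5 — Type: Im(Z) = 6974 ⇒ lagging (phase φ = 89.2°).

PF = 0.01434 (lagging, φ = 89.2°)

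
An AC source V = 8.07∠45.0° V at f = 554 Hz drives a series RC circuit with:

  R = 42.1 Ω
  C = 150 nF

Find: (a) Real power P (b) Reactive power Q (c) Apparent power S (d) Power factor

Step 1 — Angular frequency: ω = 2π·f = 2π·554 = 3481 rad/s.
Step 2 — Component impedances:
  R: Z = R = 42.1 Ω
  C: Z = 1/(jωC) = -j/(ω·C) = 0 - j1915 Ω
Step 3 — Series combination: Z_total = R + C = 42.1 - j1915 Ω = 1916∠-88.7° Ω.
Step 4 — Source phasor: V = 8.07∠45.0° V = 5.706 + j5.706 V.
Step 5 — Current: I = V / Z = -0.002913 + j0.003043 A = 0.004213∠133.7° A.
Step 6 — Complex power: S = V·I* = 0.0007471 - j0.03399 VA.
Step 7 — Real power: P = Re(S) = 0.0007471 W.
Step 8 — Reactive power: Q = Im(S) = -0.03399 VAR.
Step 9 — Apparent power: |S| = 0.034 VA.
Step 10 — Power factor: PF = P/|S| = 0.02198 (leading).

(a) P = 0.0007471 W  (b) Q = -0.03399 VAR  (c) S = 0.034 VA  (d) PF = 0.02198 (leading)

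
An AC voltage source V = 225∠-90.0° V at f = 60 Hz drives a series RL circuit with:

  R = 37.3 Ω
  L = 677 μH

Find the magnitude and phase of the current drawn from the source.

Step 1 — Angular frequency: ω = 2π·f = 2π·60 = 377 rad/s.
Step 2 — Component impedances:
  R: Z = R = 37.3 Ω
  L: Z = jωL = j·377·0.000677 = 0 + j0.2552 Ω
Step 3 — Series combination: Z_total = R + L = 37.3 + j0.2552 Ω = 37.3∠0.4° Ω.
Step 4 — Source phasor: V = 225∠-90.0° V = 0 - j225 V.
Step 5 — Ohm's law: I = V / Z_total = (0 - j225) / (37.3 + j0.2552) = -0.04127 - j6.032 A.
Step 6 — Convert to polar: |I| = 6.032 A, ∠I = -90.4°.

I = 6.032∠-90.4° A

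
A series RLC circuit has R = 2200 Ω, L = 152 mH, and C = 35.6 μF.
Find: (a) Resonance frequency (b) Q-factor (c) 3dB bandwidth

Step 1 — Resonance: ω₀ = 1/√(LC) = 1/√(0.152·3.56e-05) = 429.9 rad/s.
Step 2 — f₀ = ω₀/(2π) = 68.42 Hz.
Step 3 — Series Q: Q = ω₀L/R = 429.9·0.152/2200 = 0.0297.
Step 4 — Bandwidth: Δω = ω₀/Q = 1.447e+04 rad/s; BW = Δω/(2π) = 2304 Hz.

(a) f₀ = 68.42 Hz  (b) Q = 0.0297  (c) BW = 2304 Hz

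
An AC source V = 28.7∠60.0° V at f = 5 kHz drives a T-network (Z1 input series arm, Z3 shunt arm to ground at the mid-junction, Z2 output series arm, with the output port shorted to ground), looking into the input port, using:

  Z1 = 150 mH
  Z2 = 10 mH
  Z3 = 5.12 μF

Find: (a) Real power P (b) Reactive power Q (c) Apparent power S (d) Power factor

Step 1 — Angular frequency: ω = 2π·f = 2π·5000 = 3.142e+04 rad/s.
Step 2 — Component impedances:
  Z1: Z = jωL = j·3.142e+04·0.15 = 0 + j4712 Ω
  Z2: Z = jωL = j·3.142e+04·0.01 = 0 + j314.2 Ω
  Z3: Z = 1/(jωC) = -j/(ω·C) = 0 - j6.217 Ω
Step 3 — With the output port shorted to ground, the output series arm Z2 runs from the junction to ground; the shunt arm Z3 also runs from the junction to ground. They appear in parallel: Z3 || Z2 = 0 - j6.343 Ω.
Step 4 — Series with input arm Z1: Z_in = Z1 + (Z3 || Z2) = 0 + j4706 Ω = 4706∠90.0° Ω.
Step 5 — Source phasor: V = 28.7∠60.0° V = 14.35 + j24.85 V.
Step 6 — Current: I = V / Z = 0.005281 - j0.003049 A = 0.006099∠-30.0° A.
Step 7 — Complex power: S = V·I* = 0 + j0.175 VA.
Step 8 — Real power: P = Re(S) = 0 W.
Step 9 — Reactive power: Q = Im(S) = 0.175 VAR.
Step 10 — Apparent power: |S| = 0.175 VA.
Step 11 — Power factor: PF = P/|S| = 0 (lagging).

(a) P = 0 W  (b) Q = 0.175 VAR  (c) S = 0.175 VA  (d) PF = 0 (lagging)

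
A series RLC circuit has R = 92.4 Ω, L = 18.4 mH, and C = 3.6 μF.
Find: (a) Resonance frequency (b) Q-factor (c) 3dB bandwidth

Step 1 — Resonance condition Im(Z)=0 gives ω₀ = 1/√(LC).
Step 2 — ω₀ = 1/√(0.0184·3.6e-06) = 3885 rad/s.
Step 3 — f₀ = ω₀/(2π) = 618.4 Hz.
Step 4 — Series Q: Q = ω₀L/R = 3885·0.0184/92.4 = 0.7737.
Step 5 — 3dB bandwidth: Δω = ω₀/Q = 5022 rad/s; BW = Δω/(2π) = 799.2 Hz.

(a) f₀ = 618.4 Hz  (b) Q = 0.7737  (c) BW = 799.2 Hz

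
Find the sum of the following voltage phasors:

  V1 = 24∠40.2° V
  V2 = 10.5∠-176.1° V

Step 1 — Convert each phasor to rectangular form:
  V1 = 24·(cos(40.2°) + j·sin(40.2°)) = 18.33 + j15.49 V
  V2 = 10.5·(cos(-176.1°) + j·sin(-176.1°)) = -10.48 - j0.7142 V
Step 2 — Sum components: V_total = 7.855 + j14.78 V.
Step 3 — Convert to polar: |V_total| = 16.74 V, ∠V_total = 62.0°.

V_total = 16.74∠62.0° V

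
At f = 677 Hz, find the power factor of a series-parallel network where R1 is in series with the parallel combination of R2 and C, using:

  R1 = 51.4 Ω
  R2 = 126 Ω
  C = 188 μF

Step 1 — Angular frequency: ω = 2π·f = 2π·677 = 4254 rad/s.
Step 2 — Component impedances:
  R1: Z = R = 51.4 Ω
  R2: Z = R = 126 Ω
  C: Z = 1/(jωC) = -j/(ω·C) = 0 - j1.25 Ω
Step 3 — Parallel branch: R2 || C = 1/(1/R2 + 1/C) = 0.01241 - j1.25 Ω.
Step 4 — Series with R1: Z_total = R1 + (R2 || C) = 51.41 - j1.25 Ω = 51.43∠-1.4° Ω.
Step 5 — Power factor: PF = cos(φ) = Re(Z)/|Z| = 51.412/51.428 = 0.9997.
Step 6 — Type: Im(Z) = -1.25 ⇒ leading (phase φ = -1.4°).

PF = 0.9997 (leading, φ = -1.4°)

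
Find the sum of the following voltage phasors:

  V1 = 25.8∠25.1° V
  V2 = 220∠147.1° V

Step 1 — Convert each phasor to rectangular form:
  V1 = 25.8·(cos(25.1°) + j·sin(25.1°)) = 23.36 + j10.94 V
  V2 = 220·(cos(147.1°) + j·sin(147.1°)) = -184.7 + j119.5 V
Step 2 — Sum components: V_total = -161.4 + j130.4 V.
Step 3 — Convert to polar: |V_total| = 207.5 V, ∠V_total = 141.0°.

V_total = 207.5∠141.0° V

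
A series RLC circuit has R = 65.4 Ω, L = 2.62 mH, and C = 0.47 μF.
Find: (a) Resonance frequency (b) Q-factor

Step 1 — Resonance condition Im(Z)=0 gives ω₀ = 1/√(LC).
Step 2 — ω₀ = 1/√(0.00262·4.7e-07) = 2.85e+04 rad/s.
Step 3 — f₀ = ω₀/(2π) = 4535 Hz.
Step 4 — Series Q: Q = ω₀L/R = 2.85e+04·0.00262/65.4 = 1.142.

(a) f₀ = 4535 Hz  (b) Q = 1.142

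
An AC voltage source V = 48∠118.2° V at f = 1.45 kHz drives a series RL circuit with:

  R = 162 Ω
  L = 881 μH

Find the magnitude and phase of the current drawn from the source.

Step 1 — Angular frequency: ω = 2π·f = 2π·1450 = 9111 rad/s.
Step 2 — Component impedances:
  R: Z = R = 162 Ω
  L: Z = jωL = j·9111·0.000881 = 0 + j8.026 Ω
Step 3 — Series combination: Z_total = R + L = 162 + j8.026 Ω = 162.2∠2.8° Ω.
Step 4 — Source phasor: V = 48∠118.2° V = -22.68 + j42.3 V.
Step 5 — Ohm's law: I = V / Z_total = (-22.68 + j42.3) / (162 + j8.026) = -0.1268 + j0.2674 A.
Step 6 — Convert to polar: |I| = 0.2959 A, ∠I = 115.4°.

I = 0.2959∠115.4° A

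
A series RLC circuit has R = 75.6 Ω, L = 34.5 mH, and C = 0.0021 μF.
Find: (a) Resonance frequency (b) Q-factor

Step 1 — Resonance condition Im(Z)=0 gives ω₀ = 1/√(LC).
Step 2 — ω₀ = 1/√(0.0345·2.1e-09) = 1.175e+05 rad/s.
Step 3 — f₀ = ω₀/(2π) = 1.87e+04 Hz.
Step 4 — Series Q: Q = ω₀L/R = 1.175e+05·0.0345/75.6 = 53.61.

(a) f₀ = 1.87e+04 Hz  (b) Q = 53.61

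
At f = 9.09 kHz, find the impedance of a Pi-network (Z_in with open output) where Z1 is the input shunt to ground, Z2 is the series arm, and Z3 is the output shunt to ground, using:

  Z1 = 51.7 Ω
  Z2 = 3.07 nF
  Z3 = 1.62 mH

Step 1 — Angular frequency: ω = 2π·f = 2π·9090 = 5.711e+04 rad/s.
Step 2 — Component impedances:
  Z1: Z = R = 51.7 Ω
  Z2: Z = 1/(jωC) = -j/(ω·C) = 0 - j5703 Ω
  Z3: Z = jωL = j·5.711e+04·0.00162 = 0 + j92.52 Ω
Step 3 — With open output, the series arm Z2 and the output shunt Z3 appear in series to ground: Z2 + Z3 = 0 - j5611 Ω.
Step 4 — Parallel with input shunt Z1: Z_in = Z1 || (Z2 + Z3) = 51.7 - j0.4764 Ω = 51.7∠-0.5° Ω.

Z = 51.7 - j0.4764 Ω = 51.7∠-0.5° Ω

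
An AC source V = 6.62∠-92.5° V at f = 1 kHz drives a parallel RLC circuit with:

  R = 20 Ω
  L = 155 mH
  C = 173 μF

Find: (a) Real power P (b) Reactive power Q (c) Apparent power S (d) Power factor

Step 1 — Angular frequency: ω = 2π·f = 2π·1000 = 6283 rad/s.
Step 2 — Component impedances:
  R: Z = R = 20 Ω
  L: Z = jωL = j·6283·0.155 = 0 + j973.9 Ω
  C: Z = 1/(jωC) = -j/(ω·C) = 0 - j0.92 Ω
Step 3 — Parallel combination: 1/Z_total = 1/R + 1/L + 1/C; Z_total = 0.04231 - j0.9189 Ω = 0.9199∠-87.4° Ω.
Step 4 — Source phasor: V = 6.62∠-92.5° V = -0.2888 - j6.614 V.
Step 5 — Current: I = V / Z = 7.168 - j0.6443 A = 7.197∠-5.1° A.
Step 6 — Complex power: S = V·I* = 2.191 - j47.59 VA.
Step 7 — Real power: P = Re(S) = 2.191 W.
Step 8 — Reactive power: Q = Im(S) = -47.59 VAR.
Step 9 — Apparent power: |S| = 47.64 VA.
Step 10 — Power factor: PF = P/|S| = 0.04599 (leading).

(a) P = 2.191 W  (b) Q = -47.59 VAR  (c) S = 47.64 VA  (d) PF = 0.04599 (leading)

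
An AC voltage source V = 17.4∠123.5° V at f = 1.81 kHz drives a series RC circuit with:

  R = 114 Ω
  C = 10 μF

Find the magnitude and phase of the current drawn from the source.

Step 1 — Angular frequency: ω = 2π·f = 2π·1810 = 1.137e+04 rad/s.
Step 2 — Component impedances:
  R: Z = R = 114 Ω
  C: Z = 1/(jωC) = -j/(ω·C) = 0 - j8.793 Ω
Step 3 — Series combination: Z_total = R + C = 114 - j8.793 Ω = 114.3∠-4.4° Ω.
Step 4 — Source phasor: V = 17.4∠123.5° V = -9.604 + j14.51 V.
Step 5 — Ohm's law: I = V / Z_total = (-9.604 + j14.51) / (114 - j8.793) = -0.0935 + j0.1201 A.
Step 6 — Convert to polar: |I| = 0.1522 A, ∠I = 127.9°.

I = 0.1522∠127.9° A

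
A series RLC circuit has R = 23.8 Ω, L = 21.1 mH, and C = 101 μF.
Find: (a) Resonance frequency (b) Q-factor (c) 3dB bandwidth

Step 1 — Resonance condition Im(Z)=0 gives ω₀ = 1/√(LC).
Step 2 — ω₀ = 1/√(0.0211·0.000101) = 685 rad/s.
Step 3 — f₀ = ω₀/(2π) = 109 Hz.
Step 4 — Series Q: Q = ω₀L/R = 685·0.0211/23.8 = 0.6073.
Step 5 — 3dB bandwidth: Δω = ω₀/Q = 1128 rad/s; BW = Δω/(2π) = 179.5 Hz.

(a) f₀ = 109 Hz  (b) Q = 0.6073  (c) BW = 179.5 Hz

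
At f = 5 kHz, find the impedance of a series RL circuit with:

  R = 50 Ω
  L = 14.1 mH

Step 1 — Angular frequency: ω = 2π·f = 2π·5000 = 3.142e+04 rad/s.
Step 2 — Component impedances:
  R: Z = R = 50 Ω
  L: Z = jωL = j·3.142e+04·0.0141 = 0 + j443 Ω
Step 3 — Series combination: Z_total = R + L = 50 + j443 Ω = 445.8∠83.6° Ω.

Z = 50 + j443 Ω = 445.8∠83.6° Ω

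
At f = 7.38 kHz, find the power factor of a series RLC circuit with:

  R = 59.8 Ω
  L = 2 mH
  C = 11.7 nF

Step 1 — Angular frequency: ω = 2π·f = 2π·7380 = 4.637e+04 rad/s.
Step 2 — Component impedances:
  R: Z = R = 59.8 Ω
  L: Z = jωL = j·4.637e+04·0.002 = 0 + j92.74 Ω
  C: Z = 1/(jωC) = -j/(ω·C) = 0 - j1843 Ω
Step 3 — Series combination: Z_total = R + L + C = 59.8 - j1750 Ω = 1752∠-88.0° Ω.
Step 4 — Power factor: PF = cos(φ) = Re(Z)/|Z| = 59.8/1751.5 = 0.03414.
Step 5 — Type: Im(Z) = -1750 ⇒ leading (phase φ = -88.0°).

PF = 0.03414 (leading, φ = -88.0°)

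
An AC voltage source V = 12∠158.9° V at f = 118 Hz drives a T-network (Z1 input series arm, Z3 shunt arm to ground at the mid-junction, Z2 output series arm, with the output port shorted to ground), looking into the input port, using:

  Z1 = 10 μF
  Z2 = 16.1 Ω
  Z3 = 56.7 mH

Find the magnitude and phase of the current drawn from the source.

Step 1 — Angular frequency: ω = 2π·f = 2π·118 = 741.4 rad/s.
Step 2 — Component impedances:
  Z1: Z = 1/(jωC) = -j/(ω·C) = 0 - j134.9 Ω
  Z2: Z = R = 16.1 Ω
  Z3: Z = jωL = j·741.4·0.0567 = 0 + j42.04 Ω
Step 3 — With the output port shorted to ground, the output series arm Z2 runs from the junction to ground; the shunt arm Z3 also runs from the junction to ground. They appear in parallel: Z3 || Z2 = 14.04 + j5.377 Ω.
Step 4 — Series with input arm Z1: Z_in = Z1 + (Z3 || Z2) = 14.04 - j129.5 Ω = 130.3∠-83.8° Ω.
Step 5 — Source phasor: V = 12∠158.9° V = -11.2 + j4.32 V.
Step 6 — Ohm's law: I = V / Z_total = (-11.2 + j4.32) / (14.04 - j129.5) = -0.04224 - j0.08187 A.
Step 7 — Convert to polar: |I| = 0.09212 A, ∠I = -117.3°.

I = 0.09212∠-117.3° A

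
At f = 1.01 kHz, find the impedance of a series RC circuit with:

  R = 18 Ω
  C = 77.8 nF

Step 1 — Angular frequency: ω = 2π·f = 2π·1010 = 6346 rad/s.
Step 2 — Component impedances:
  R: Z = R = 18 Ω
  C: Z = 1/(jωC) = -j/(ω·C) = 0 - j2025 Ω
Step 3 — Series combination: Z_total = R + C = 18 - j2025 Ω = 2026∠-89.5° Ω.

Z = 18 - j2025 Ω = 2026∠-89.5° Ω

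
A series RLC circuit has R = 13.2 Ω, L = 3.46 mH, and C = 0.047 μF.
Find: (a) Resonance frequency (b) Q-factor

Step 1 — Resonance condition Im(Z)=0 gives ω₀ = 1/√(LC).
Step 2 — ω₀ = 1/√(0.00346·4.7e-08) = 7.842e+04 rad/s.
Step 3 — f₀ = ω₀/(2π) = 1.248e+04 Hz.
Step 4 — Series Q: Q = ω₀L/R = 7.842e+04·0.00346/13.2 = 20.55.

(a) f₀ = 1.248e+04 Hz  (b) Q = 20.55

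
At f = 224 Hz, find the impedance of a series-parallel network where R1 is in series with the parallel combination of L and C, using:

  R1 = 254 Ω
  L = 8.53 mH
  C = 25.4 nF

Step 1 — Angular frequency: ω = 2π·f = 2π·224 = 1407 rad/s.
Step 2 — Component impedances:
  R1: Z = R = 254 Ω
  L: Z = jωL = j·1407·0.00853 = 0 + j12.01 Ω
  C: Z = 1/(jωC) = -j/(ω·C) = 0 - j2.797e+04 Ω
Step 3 — Parallel branch: L || C = 1/(1/L + 1/C) = 0 + j12.01 Ω.
Step 4 — Series with R1: Z_total = R1 + (L || C) = 254 + j12.01 Ω = 254.3∠2.7° Ω.

Z = 254 + j12.01 Ω = 254.3∠2.7° Ω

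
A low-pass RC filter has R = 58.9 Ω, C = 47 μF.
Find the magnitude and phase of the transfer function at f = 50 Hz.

Step 1 — Angular frequency: ω = 2π·50 = 314.2 rad/s.
Step 2 — Transfer function: H(jω) = 1/(1 + jωRC).
Step 3 — Denominator: 1 + jωRC = 1 + j·314.2·58.9·4.7e-05 = 1 + j0.8697.
Step 4 — H = 0.5694 - j0.4952.
Step 5 — Magnitude: |H| = 0.7546 (-2.4 dB); phase: φ = -41.0°.

|H| = 0.7546 (-2.4 dB), φ = -41.0°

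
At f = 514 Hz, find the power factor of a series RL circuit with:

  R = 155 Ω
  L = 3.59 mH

Step 1 — Angular frequency: ω = 2π·f = 2π·514 = 3230 rad/s.
Step 2 — Component impedances:
  R: Z = R = 155 Ω
  L: Z = jωL = j·3230·0.00359 = 0 + j11.59 Ω
Step 3 — Series combination: Z_total = R + L = 155 + j11.59 Ω = 155.4∠4.3° Ω.
Step 4 — Power factor: PF = cos(φ) = Re(Z)/|Z| = 155/155.43 = 0.9972.
Step 5 — Type: Im(Z) = 11.59 ⇒ lagging (phase φ = 4.3°).

PF = 0.9972 (lagging, φ = 4.3°)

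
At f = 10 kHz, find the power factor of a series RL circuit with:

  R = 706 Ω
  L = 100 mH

Step 1 — Angular frequency: ω = 2π·f = 2π·1e+04 = 6.283e+04 rad/s.
Step 2 — Component impedances:
  R: Z = R = 706 Ω
  L: Z = jωL = j·6.283e+04·0.1 = 0 + j6283 Ω
Step 3 — Series combination: Z_total = R + L = 706 + j6283 Ω = 6323∠83.6° Ω.
Step 4 — Power factor: PF = cos(φ) = Re(Z)/|Z| = 706/6323 = 0.1117.
Step 5 — Type: Im(Z) = 6283 ⇒ lagging (phase φ = 83.6°).

PF = 0.1117 (lagging, φ = 83.6°)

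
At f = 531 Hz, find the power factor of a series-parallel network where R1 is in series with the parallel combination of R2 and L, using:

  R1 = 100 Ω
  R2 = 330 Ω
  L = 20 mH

Step 1 — Angular frequency: ω = 2π·f = 2π·531 = 3336 rad/s.
Step 2 — Component impedances:
  R1: Z = R = 100 Ω
  R2: Z = R = 330 Ω
  L: Z = jωL = j·3336·0.02 = 0 + j66.73 Ω
Step 3 — Parallel branch: R2 || L = 1/(1/R2 + 1/L) = 12.96 + j64.11 Ω.
Step 4 — Series with R1: Z_total = R1 + (R2 || L) = 113 + j64.11 Ω = 129.9∠29.6° Ω.
Step 5 — Power factor: PF = cos(φ) = Re(Z)/|Z| = 112.96/129.89 = 0.8697.
Step 6 — Type: Im(Z) = 64.11 ⇒ lagging (phase φ = 29.6°).

PF = 0.8697 (lagging, φ = 29.6°)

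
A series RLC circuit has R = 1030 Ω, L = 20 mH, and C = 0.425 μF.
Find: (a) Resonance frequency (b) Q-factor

Step 1 — Resonance condition Im(Z)=0 gives ω₀ = 1/√(LC).
Step 2 — ω₀ = 1/√(0.02·4.25e-07) = 1.085e+04 rad/s.
Step 3 — f₀ = ω₀/(2π) = 1726 Hz.
Step 4 — Series Q: Q = ω₀L/R = 1.085e+04·0.02/1030 = 0.2106.

(a) f₀ = 1726 Hz  (b) Q = 0.2106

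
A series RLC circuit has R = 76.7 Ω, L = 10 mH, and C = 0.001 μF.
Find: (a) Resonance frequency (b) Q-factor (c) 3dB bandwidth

Step 1 — Resonance condition Im(Z)=0 gives ω₀ = 1/√(LC).
Step 2 — ω₀ = 1/√(0.01·1e-09) = 3.162e+05 rad/s.
Step 3 — f₀ = ω₀/(2π) = 5.033e+04 Hz.
Step 4 — Series Q: Q = ω₀L/R = 3.162e+05·0.01/76.7 = 41.23.
Step 5 — 3dB bandwidth: Δω = ω₀/Q = 7670 rad/s; BW = Δω/(2π) = 1221 Hz.

(a) f₀ = 5.033e+04 Hz  (b) Q = 41.23  (c) BW = 1221 Hz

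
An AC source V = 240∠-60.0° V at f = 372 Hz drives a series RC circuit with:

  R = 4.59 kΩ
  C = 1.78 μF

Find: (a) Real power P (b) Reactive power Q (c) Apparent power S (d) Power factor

Step 1 — Angular frequency: ω = 2π·f = 2π·372 = 2337 rad/s.
Step 2 — Component impedances:
  R: Z = R = 4590 Ω
  C: Z = 1/(jωC) = -j/(ω·C) = 0 - j240.4 Ω
Step 3 — Series combination: Z_total = R + C = 4590 - j240.4 Ω = 4596∠-3.0° Ω.
Step 4 — Source phasor: V = 240∠-60.0° V = 120 - j207.8 V.
Step 5 — Current: I = V / Z = 0.02844 - j0.04379 A = 0.05222∠-57.0° A.
Step 6 — Complex power: S = V·I* = 12.51 - j0.6553 VA.
Step 7 — Real power: P = Re(S) = 12.51 W.
Step 8 — Reactive power: Q = Im(S) = -0.6553 VAR.
Step 9 — Apparent power: |S| = 12.53 VA.
Step 10 — Power factor: PF = P/|S| = 0.9986 (leading).

(a) P = 12.51 W  (b) Q = -0.6553 VAR  (c) S = 12.53 VA  (d) PF = 0.9986 (leading)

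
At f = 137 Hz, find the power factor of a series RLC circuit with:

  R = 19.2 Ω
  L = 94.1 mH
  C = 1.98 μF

Step 1 — Angular frequency: ω = 2π·f = 2π·137 = 860.8 rad/s.
Step 2 — Component impedances:
  R: Z = R = 19.2 Ω
  L: Z = jωL = j·860.8·0.0941 = 0 + j81 Ω
  C: Z = 1/(jωC) = -j/(ω·C) = 0 - j586.7 Ω
Step 3 — Series combination: Z_total = R + L + C = 19.2 - j505.7 Ω = 506.1∠-87.8° Ω.
Step 4 — Power factor: PF = cos(φ) = Re(Z)/|Z| = 19.2/506.1 = 0.03794.
Step 5 — Type: Im(Z) = -505.7 ⇒ leading (phase φ = -87.8°).

PF = 0.03794 (leading, φ = -87.8°)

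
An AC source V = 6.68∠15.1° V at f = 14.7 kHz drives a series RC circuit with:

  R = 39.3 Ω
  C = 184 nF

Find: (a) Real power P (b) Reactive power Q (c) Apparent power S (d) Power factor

Step 1 — Angular frequency: ω = 2π·f = 2π·1.47e+04 = 9.236e+04 rad/s.
Step 2 — Component impedances:
  R: Z = R = 39.3 Ω
  C: Z = 1/(jωC) = -j/(ω·C) = 0 - j58.84 Ω
Step 3 — Series combination: Z_total = R + C = 39.3 - j58.84 Ω = 70.76∠-56.3° Ω.
Step 4 — Source phasor: V = 6.68∠15.1° V = 6.449 + j1.74 V.
Step 5 — Current: I = V / Z = 0.03017 + j0.08945 A = 0.0944∠71.4° A.
Step 6 — Complex power: S = V·I* = 0.3503 - j0.5244 VA.
Step 7 — Real power: P = Re(S) = 0.3503 W.
Step 8 — Reactive power: Q = Im(S) = -0.5244 VAR.
Step 9 — Apparent power: |S| = 0.6306 VA.
Step 10 — Power factor: PF = P/|S| = 0.5554 (leading).

(a) P = 0.3503 W  (b) Q = -0.5244 VAR  (c) S = 0.6306 VA  (d) PF = 0.5554 (leading)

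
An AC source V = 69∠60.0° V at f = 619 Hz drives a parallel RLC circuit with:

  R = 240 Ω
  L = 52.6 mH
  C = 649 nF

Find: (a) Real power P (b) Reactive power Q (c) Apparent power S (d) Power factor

Step 1 — Angular frequency: ω = 2π·f = 2π·619 = 3889 rad/s.
Step 2 — Component impedances:
  R: Z = R = 240 Ω
  L: Z = jωL = j·3889·0.0526 = 0 + j204.6 Ω
  C: Z = 1/(jωC) = -j/(ω·C) = 0 - j396.2 Ω
Step 3 — Parallel combination: 1/Z_total = 1/R + 1/L + 1/C; Z_total = 181.6 + j103 Ω = 208.7∠29.6° Ω.
Step 4 — Source phasor: V = 69∠60.0° V = 34.5 + j59.76 V.
Step 5 — Current: I = V / Z = 0.285 + j0.1674 A = 0.3305∠30.4° A.
Step 6 — Complex power: S = V·I* = 19.84 + j11.25 VA.
Step 7 — Real power: P = Re(S) = 19.84 W.
Step 8 — Reactive power: Q = Im(S) = 11.25 VAR.
Step 9 — Apparent power: |S| = 22.81 VA.
Step 10 — Power factor: PF = P/|S| = 0.8698 (lagging).

(a) P = 19.84 W  (b) Q = 11.25 VAR  (c) S = 22.81 VA  (d) PF = 0.8698 (lagging)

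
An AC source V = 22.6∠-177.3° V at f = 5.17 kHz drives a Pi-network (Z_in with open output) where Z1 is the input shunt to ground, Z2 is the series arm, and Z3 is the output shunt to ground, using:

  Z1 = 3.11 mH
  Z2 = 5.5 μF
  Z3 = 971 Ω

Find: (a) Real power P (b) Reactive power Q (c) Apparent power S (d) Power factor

Step 1 — Angular frequency: ω = 2π·f = 2π·5170 = 3.248e+04 rad/s.
Step 2 — Component impedances:
  Z1: Z = jωL = j·3.248e+04·0.00311 = 0 + j101 Ω
  Z2: Z = 1/(jωC) = -j/(ω·C) = 0 - j5.597 Ω
  Z3: Z = R = 971 Ω
Step 3 — With open output, the series arm Z2 and the output shunt Z3 appear in series to ground: Z2 + Z3 = 971 - j5.597 Ω.
Step 4 — Parallel with input shunt Z1: Z_in = Z1 || (Z2 + Z3) = 10.41 + j100 Ω = 100.5∠84.1° Ω.
Step 5 — Source phasor: V = 22.6∠-177.3° V = -22.57 - j1.065 V.
Step 6 — Current: I = V / Z = -0.03378 + j0.2222 A = 0.2248∠98.6° A.
Step 7 — Complex power: S = V·I* = 0.526 + j5.053 VA.
Step 8 — Real power: P = Re(S) = 0.526 W.
Step 9 — Reactive power: Q = Im(S) = 5.053 VAR.
Step 10 — Apparent power: |S| = 5.08 VA.
Step 11 — Power factor: PF = P/|S| = 0.1035 (lagging).

(a) P = 0.526 W  (b) Q = 5.053 VAR  (c) S = 5.08 VA  (d) PF = 0.1035 (lagging)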